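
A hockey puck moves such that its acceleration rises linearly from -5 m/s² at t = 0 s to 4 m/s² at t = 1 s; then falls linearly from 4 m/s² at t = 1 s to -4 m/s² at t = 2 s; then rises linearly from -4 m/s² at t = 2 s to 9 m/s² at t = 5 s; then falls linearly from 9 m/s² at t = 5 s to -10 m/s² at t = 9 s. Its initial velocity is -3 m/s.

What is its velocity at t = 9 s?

Δv equals the area under the a-t graph; then v = v₀ + Δv.
0–1 s: ½(-5 + 4)(1) = -0.5 m/s
1–2 s: ½(4 + -4)(1) = 0 m/s
2–5 s: ½(-4 + 9)(3) = 7.5 m/s
5–9 s: ½(9 + -10)(4) = -2 m/s
Δv = 5 m/s, so v(9) = -3 + (5) = 2 m/s.

2 m/s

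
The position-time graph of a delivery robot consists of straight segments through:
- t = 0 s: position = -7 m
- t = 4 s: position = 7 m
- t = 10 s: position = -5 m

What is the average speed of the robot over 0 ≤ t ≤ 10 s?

Average speed = (total path length)/(elapsed time); on a piecewise-linear x-t graph the path length is Σ|Δx|.
0–4 s: |Δx| = |7 − -7| = 14 m
4–10 s: |Δx| = |-5 − 7| = 12 m
Total path = 26 m; average speed = 26/10 = 2.6 m/s.

2.6 m/s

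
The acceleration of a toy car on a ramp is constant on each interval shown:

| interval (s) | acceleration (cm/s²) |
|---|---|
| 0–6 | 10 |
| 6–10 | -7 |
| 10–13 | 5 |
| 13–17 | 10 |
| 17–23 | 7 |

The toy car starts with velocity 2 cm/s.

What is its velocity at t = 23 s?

Δv equals the area under the a-t graph; then v = v₀ + Δv.
0–6 s: 10 × 6 = 60 cm/s
6–10 s: -7 × 4 = -28 cm/s
10–13 s: 5 × 3 = 15 cm/s
13–17 s: 10 × 4 = 40 cm/s
17–23 s: 7 × 6 = 42 cm/s
Δv = 129 cm/s, so v(23) = 2 + (129) = 131 cm/s.

131 cm/s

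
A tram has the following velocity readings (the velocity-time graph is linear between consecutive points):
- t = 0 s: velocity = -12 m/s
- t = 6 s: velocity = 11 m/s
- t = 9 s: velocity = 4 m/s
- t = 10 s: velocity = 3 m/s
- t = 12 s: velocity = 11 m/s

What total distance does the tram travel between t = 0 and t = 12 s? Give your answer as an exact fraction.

1715/23 m

Distance (not displacement) is the total path length: add the absolute areas under v-t.
0–6 s: v = 0 at t = 72/23 s; triangle areas 432/23 + 363/23 = 795/23 m
6–9 s: |½(11 + 4)(3)| = 22.5 m
9–10 s: |½(4 + 3)(1)| = 3.5 m
10–12 s: |½(3 + 11)(2)| = 14 m
Total distance = 1715/23 m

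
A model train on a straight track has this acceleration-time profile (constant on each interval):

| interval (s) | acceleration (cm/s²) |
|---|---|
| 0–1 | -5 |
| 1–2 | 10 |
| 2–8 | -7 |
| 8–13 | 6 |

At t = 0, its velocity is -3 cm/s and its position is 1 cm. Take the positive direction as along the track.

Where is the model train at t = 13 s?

-246.5 cm

On each constant-a segment, Δv = aΔt and Δx = v₀Δt + ½aΔt²; chain segment to segment.
0–1 s: v starts -3 cm/s; Δx = -3·1 + ½·-5·1² = -5.5 cm; v ends -8 cm/s.
1–2 s: v starts -8 cm/s; Δx = -8·1 + ½·10·1² = -3 cm; v ends 2 cm/s.
2–8 s: v starts 2 cm/s; Δx = 2·6 + ½·-7·6² = -114 cm; v ends -40 cm/s.
8–13 s: v starts -40 cm/s; Δx = -40·5 + ½·6·5² = -125 cm; v ends -10 cm/s.
x(13) = 1 + Σ Δx = -246.5 cm.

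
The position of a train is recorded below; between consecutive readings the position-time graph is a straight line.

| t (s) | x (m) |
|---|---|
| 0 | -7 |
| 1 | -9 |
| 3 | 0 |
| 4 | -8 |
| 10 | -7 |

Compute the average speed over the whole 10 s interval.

Average speed = (total path length)/(elapsed time); on a piecewise-linear x-t graph the path length is Σ|Δx|.
0–1 s: |Δx| = |-9 − -7| = 2 m
1–3 s: |Δx| = |0 − -9| = 9 m
3–4 s: |Δx| = |-8 − 0| = 8 m
4–10 s: |Δx| = |-7 − -8| = 1 m
Total path = 20 m; average speed = 20/10 = 2 m/s.

2 m/s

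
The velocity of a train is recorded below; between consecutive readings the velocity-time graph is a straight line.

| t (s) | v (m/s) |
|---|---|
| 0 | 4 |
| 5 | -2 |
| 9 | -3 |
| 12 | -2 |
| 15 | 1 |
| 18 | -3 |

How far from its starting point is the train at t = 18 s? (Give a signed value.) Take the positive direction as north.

-17 m

Net displacement equals the area under the velocity-time graph (areas below the axis count negative).
0–5 s: ½(4 + -2)(5) = 5 m
5–9 s: ½(-2 + -3)(4) = -10 m
9–12 s: ½(-3 + -2)(3) = -7.5 m
12–15 s: ½(-2 + 1)(3) = -1.5 m
15–18 s: ½(1 + -3)(3) = -3 m
Net displacement = -17 m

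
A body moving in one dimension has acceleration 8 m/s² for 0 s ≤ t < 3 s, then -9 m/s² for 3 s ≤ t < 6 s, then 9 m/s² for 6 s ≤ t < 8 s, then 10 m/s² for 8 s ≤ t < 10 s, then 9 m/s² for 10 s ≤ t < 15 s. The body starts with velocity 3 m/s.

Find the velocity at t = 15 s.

Δv equals the area under the a-t graph; then v = v₀ + Δv.
0–3 s: 8 × 3 = 24 m/s
3–6 s: -9 × 3 = -27 m/s
6–8 s: 9 × 2 = 18 m/s
8–10 s: 10 × 2 = 20 m/s
10–15 s: 9 × 5 = 45 m/s
Δv = 80 m/s, so v(15) = 3 + (80) = 83 m/s.

83 m/s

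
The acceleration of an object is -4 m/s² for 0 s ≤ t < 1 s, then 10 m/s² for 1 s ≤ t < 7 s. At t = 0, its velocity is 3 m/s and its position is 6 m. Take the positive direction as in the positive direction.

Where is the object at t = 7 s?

On each constant-a segment, Δv = aΔt and Δx = v₀Δt + ½aΔt²; chain segment to segment.
0–1 s: v starts 3 m/s; Δx = 3·1 + ½·-4·1² = 1 m; v ends -1 m/s.
1–7 s: v starts -1 m/s; Δx = -1·6 + ½·10·6² = 174 m; v ends 59 m/s.
x(7) = 6 + Σ Δx = 181 m.

181 m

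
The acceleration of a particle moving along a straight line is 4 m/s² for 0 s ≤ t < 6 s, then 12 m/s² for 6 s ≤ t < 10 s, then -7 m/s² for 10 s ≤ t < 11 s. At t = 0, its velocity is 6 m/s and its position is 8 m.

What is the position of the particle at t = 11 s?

406.5 m

On each constant-a segment, Δv = aΔt and Δx = v₀Δt + ½aΔt²; chain segment to segment.
0–6 s: v starts 6 m/s; Δx = 6·6 + ½·4·6² = 108 m; v ends 30 m/s.
6–10 s: v starts 30 m/s; Δx = 30·4 + ½·12·4² = 216 m; v ends 78 m/s.
10–11 s: v starts 78 m/s; Δx = 78·1 + ½·-7·1² = 74.5 m; v ends 71 m/s.
x(11) = 8 + Σ Δx = 406.5 m.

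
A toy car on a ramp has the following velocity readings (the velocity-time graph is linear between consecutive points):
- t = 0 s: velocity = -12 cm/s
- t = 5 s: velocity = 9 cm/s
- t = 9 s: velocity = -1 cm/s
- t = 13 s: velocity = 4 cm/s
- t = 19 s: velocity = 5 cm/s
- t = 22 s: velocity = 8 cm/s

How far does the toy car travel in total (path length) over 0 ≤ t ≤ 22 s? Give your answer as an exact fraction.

3377/35 cm

Total distance travelled is ∫|v| dt — sum the magnitudes of each area piece.
0–5 s: v = 0 at t = 20/7 s; triangle areas 120/7 + 135/14 = 375/14 cm
5–9 s: v = 0 at t = 8.6 s; triangle areas 16.2 + 0.2 = 16.4 cm
9–13 s: v = 0 at t = 9.8 s; triangle areas 0.4 + 6.4 = 6.8 cm
13–19 s: |½(4 + 5)(6)| = 27 cm
19–22 s: |½(5 + 8)(3)| = 19.5 cm
Total distance = 3377/35 cm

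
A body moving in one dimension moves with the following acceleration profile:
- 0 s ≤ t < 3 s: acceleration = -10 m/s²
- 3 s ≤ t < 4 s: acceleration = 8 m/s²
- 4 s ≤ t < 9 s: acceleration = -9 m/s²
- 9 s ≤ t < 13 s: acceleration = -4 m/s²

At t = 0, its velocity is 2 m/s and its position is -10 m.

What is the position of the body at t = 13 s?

-577.5 m

On each constant-a segment, Δv = aΔt and Δx = v₀Δt + ½aΔt²; chain segment to segment.
0–3 s: v starts 2 m/s; Δx = 2·3 + ½·-10·3² = -39 m; v ends -28 m/s.
3–4 s: v starts -28 m/s; Δx = -28·1 + ½·8·1² = -24 m; v ends -20 m/s.
4–9 s: v starts -20 m/s; Δx = -20·5 + ½·-9·5² = -212.5 m; v ends -65 m/s.
9–13 s: v starts -65 m/s; Δx = -65·4 + ½·-4·4² = -292 m; v ends -81 m/s.
x(13) = -10 + Σ Δx = -577.5 m.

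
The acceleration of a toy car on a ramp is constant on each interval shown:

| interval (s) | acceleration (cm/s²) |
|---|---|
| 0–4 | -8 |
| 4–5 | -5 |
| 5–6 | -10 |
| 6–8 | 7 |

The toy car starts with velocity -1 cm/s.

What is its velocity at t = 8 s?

-34 cm/s

Δv equals the area under the a-t graph; then v = v₀ + Δv.
0–4 s: -8 × 4 = -32 cm/s
4–5 s: -5 × 1 = -5 cm/s
5–6 s: -10 × 1 = -10 cm/s
6–8 s: 7 × 2 = 14 cm/s
Δv = -33 cm/s, so v(8) = -1 + (-33) = -34 cm/s.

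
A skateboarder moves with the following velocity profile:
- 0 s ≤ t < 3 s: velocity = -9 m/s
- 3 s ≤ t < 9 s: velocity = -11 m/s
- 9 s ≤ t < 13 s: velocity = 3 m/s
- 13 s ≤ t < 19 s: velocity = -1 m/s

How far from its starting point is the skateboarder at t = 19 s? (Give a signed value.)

Net displacement equals the area under the velocity-time graph (areas below the axis count negative).
0–3 s: -9 × 3 = -27 m
3–9 s: -11 × 6 = -66 m
9–13 s: 3 × 4 = 12 m
13–19 s: -1 × 6 = -6 m
Net displacement = -87 m

-87 m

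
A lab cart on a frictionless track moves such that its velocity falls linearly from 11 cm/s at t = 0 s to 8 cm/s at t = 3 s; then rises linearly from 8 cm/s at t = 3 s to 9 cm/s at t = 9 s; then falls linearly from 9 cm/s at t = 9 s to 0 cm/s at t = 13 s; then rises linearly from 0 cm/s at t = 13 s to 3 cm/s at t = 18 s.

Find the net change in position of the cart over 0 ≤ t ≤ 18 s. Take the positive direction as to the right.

Displacement is the signed area under the v-t curve.
0–3 s: ½(11 + 8)(3) = 28.5 cm
3–9 s: ½(8 + 9)(6) = 51 cm
9–13 s: ½(9 + 0)(4) = 18 cm
13–18 s: ½(0 + 3)(5) = 7.5 cm
Net displacement = 105 cm

105 cm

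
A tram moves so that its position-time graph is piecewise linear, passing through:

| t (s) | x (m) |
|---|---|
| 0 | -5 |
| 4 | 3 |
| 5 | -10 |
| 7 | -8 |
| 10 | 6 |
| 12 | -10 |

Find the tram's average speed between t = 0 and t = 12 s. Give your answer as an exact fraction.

Average speed = (total path length)/(elapsed time); on a piecewise-linear x-t graph the path length is Σ|Δx|.
0–4 s: |Δx| = |3 − -5| = 8 m
4–5 s: |Δx| = |-10 − 3| = 13 m
5–7 s: |Δx| = |-8 − -10| = 2 m
7–10 s: |Δx| = |6 − -8| = 14 m
10–12 s: |Δx| = |-10 − 6| = 16 m
Total path = 53 m; average speed = 53/12 = 53/12 m/s.

53/12 m/s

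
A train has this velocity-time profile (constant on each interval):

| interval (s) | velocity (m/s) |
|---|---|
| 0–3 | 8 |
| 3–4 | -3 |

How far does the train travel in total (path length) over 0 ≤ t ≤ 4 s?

Distance (not displacement) is the total path length: add the absolute areas under v-t.
0–3 s: |8| × 3 = 24 m
3–4 s: |-3| × 1 = 3 m
Total distance = 27 m

27 m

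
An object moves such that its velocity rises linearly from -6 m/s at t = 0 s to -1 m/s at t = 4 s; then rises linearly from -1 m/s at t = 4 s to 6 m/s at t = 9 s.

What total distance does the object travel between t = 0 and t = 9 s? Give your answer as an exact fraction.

381/14 m

Total distance travelled is ∫|v| dt — sum the magnitudes of each area piece.
0–4 s: |½(-6 + -1)(4)| = 14 m
4–9 s: v = 0 at t = 33/7 s; triangle areas 5/14 + 90/7 = 185/14 m
Total distance = 381/14 m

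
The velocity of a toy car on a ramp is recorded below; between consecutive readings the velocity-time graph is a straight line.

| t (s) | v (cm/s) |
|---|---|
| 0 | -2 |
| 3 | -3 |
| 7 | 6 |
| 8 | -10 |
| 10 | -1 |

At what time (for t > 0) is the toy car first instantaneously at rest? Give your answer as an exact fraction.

v changes sign on 3–7 s (from -3 to 6); the graph is linear there, so v = 0 at t = 3 + (3)·(7 − 3)/(6 − -3) = 13/3 s.

t = 13/3 s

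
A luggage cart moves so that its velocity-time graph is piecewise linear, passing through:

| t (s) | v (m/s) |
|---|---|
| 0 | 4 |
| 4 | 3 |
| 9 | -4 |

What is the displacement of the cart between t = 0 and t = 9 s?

Displacement is the signed area under the v-t curve.
0–4 s: ½(4 + 3)(4) = 14 m
4–9 s: ½(3 + -4)(5) = -2.5 m
Net displacement = 11.5 m

11.5 m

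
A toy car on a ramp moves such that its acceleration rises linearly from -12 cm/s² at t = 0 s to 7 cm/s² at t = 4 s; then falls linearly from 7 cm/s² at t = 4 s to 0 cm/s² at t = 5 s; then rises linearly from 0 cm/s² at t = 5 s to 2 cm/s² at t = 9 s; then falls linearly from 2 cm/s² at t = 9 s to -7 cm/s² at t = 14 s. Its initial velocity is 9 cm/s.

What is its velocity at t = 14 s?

-6 cm/s

Δv equals the area under the a-t graph; then v = v₀ + Δv.
0–4 s: ½(-12 + 7)(4) = -10 cm/s
4–5 s: ½(7 + 0)(1) = 3.5 cm/s
5–9 s: ½(0 + 2)(4) = 4 cm/s
9–14 s: ½(2 + -7)(5) = -12.5 cm/s
Δv = -15 cm/s, so v(14) = 9 + (-15) = -6 cm/s.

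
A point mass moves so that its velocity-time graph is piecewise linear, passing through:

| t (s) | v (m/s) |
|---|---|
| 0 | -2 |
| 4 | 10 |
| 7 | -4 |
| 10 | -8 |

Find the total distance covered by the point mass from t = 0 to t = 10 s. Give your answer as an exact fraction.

Total distance travelled is ∫|v| dt — sum the magnitudes of each area piece.
0–4 s: v = 0 at t = 2/3 s; triangle areas 2/3 + 50/3 = 52/3 m
4–7 s: v = 0 at t = 43/7 s; triangle areas 75/7 + 12/7 = 87/7 m
7–10 s: |½(-4 + -8)(3)| = 18 m
Total distance = 1003/21 m

1003/21 m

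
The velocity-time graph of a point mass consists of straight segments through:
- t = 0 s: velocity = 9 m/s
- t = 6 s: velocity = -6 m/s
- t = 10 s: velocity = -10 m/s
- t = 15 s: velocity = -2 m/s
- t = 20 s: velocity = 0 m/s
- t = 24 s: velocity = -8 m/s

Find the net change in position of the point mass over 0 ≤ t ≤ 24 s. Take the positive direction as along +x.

-74 m

Net displacement equals the area under the velocity-time graph (areas below the axis count negative).
0–6 s: ½(9 + -6)(6) = 9 m
6–10 s: ½(-6 + -10)(4) = -32 m
10–15 s: ½(-10 + -2)(5) = -30 m
15–20 s: ½(-2 + 0)(5) = -5 m
20–24 s: ½(0 + -8)(4) = -16 m
Net displacement = -74 m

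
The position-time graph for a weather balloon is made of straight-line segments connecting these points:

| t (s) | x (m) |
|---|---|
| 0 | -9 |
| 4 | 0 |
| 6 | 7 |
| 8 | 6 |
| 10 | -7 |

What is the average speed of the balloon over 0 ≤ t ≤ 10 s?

3 m/s

Average speed = (total path length)/(elapsed time); on a piecewise-linear x-t graph the path length is Σ|Δx|.
0–4 s: |Δx| = |0 − -9| = 9 m
4–6 s: |Δx| = |7 − 0| = 7 m
6–8 s: |Δx| = |6 − 7| = 1 m
8–10 s: |Δx| = |-7 − 6| = 13 m
Total path = 30 m; average speed = 30/10 = 3 m/s.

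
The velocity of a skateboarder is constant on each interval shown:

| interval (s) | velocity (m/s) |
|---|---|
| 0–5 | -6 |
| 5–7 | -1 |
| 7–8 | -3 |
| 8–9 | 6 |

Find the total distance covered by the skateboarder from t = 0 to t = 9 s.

Distance (not displacement) is the total path length: add the absolute areas under v-t.
0–5 s: |-6| × 5 = 30 m
5–7 s: |-1| × 2 = 2 m
7–8 s: |-3| × 1 = 3 m
8–9 s: |6| × 1 = 6 m
Total distance = 41 m

41 m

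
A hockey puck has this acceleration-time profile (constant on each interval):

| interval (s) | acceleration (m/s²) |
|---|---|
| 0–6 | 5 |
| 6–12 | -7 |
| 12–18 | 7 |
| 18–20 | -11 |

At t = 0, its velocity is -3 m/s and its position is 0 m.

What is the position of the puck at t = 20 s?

176 m

On each constant-a segment, Δv = aΔt and Δx = v₀Δt + ½aΔt²; chain segment to segment.
0–6 s: v starts -3 m/s; Δx = -3·6 + ½·5·6² = 72 m; v ends 27 m/s.
6–12 s: v starts 27 m/s; Δx = 27·6 + ½·-7·6² = 36 m; v ends -15 m/s.
12–18 s: v starts -15 m/s; Δx = -15·6 + ½·7·6² = 36 m; v ends 27 m/s.
18–20 s: v starts 27 m/s; Δx = 27·2 + ½·-11·2² = 32 m; v ends 5 m/s.
x(20) = 0 + Σ Δx = 176 m.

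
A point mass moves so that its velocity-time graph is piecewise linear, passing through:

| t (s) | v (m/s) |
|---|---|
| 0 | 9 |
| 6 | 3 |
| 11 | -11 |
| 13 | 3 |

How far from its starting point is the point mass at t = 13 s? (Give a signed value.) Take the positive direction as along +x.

8 m

Displacement is the signed area under the v-t curve.
0–6 s: ½(9 + 3)(6) = 36 m
6–11 s: ½(3 + -11)(5) = -20 m
11–13 s: ½(-11 + 3)(2) = -8 m
Net displacement = 8 m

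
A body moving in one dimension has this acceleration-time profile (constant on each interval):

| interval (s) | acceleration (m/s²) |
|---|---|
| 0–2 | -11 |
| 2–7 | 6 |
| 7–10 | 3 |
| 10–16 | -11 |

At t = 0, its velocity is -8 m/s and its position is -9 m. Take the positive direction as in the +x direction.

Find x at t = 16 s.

-252.5 m

On each constant-a segment, Δv = aΔt and Δx = v₀Δt + ½aΔt²; chain segment to segment.
0–2 s: v starts -8 m/s; Δx = -8·2 + ½·-11·2² = -38 m; v ends -30 m/s.
2–7 s: v starts -30 m/s; Δx = -30·5 + ½·6·5² = -75 m; v ends 0 m/s.
7–10 s: v starts 0 m/s; Δx = 0·3 + ½·3·3² = 13.5 m; v ends 9 m/s.
10–16 s: v starts 9 m/s; Δx = 9·6 + ½·-11·6² = -144 m; v ends -57 m/s.
x(16) = -9 + Σ Δx = -252.5 m.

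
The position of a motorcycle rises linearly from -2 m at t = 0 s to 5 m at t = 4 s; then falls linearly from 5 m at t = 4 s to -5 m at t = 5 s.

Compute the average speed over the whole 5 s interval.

3.4 m/s

Average speed = (total path length)/(elapsed time); on a piecewise-linear x-t graph the path length is Σ|Δx|.
0–4 s: |Δx| = |5 − -2| = 7 m
4–5 s: |Δx| = |-5 − 5| = 10 m
Total path = 17 m; average speed = 17/5 = 3.4 m/s.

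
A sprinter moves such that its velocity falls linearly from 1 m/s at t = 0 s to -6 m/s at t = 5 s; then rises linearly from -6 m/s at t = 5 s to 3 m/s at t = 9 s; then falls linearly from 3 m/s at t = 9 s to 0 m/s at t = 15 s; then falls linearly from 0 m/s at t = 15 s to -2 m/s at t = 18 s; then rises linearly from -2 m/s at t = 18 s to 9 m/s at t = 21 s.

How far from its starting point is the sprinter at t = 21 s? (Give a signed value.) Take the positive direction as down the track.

-2 m

Net displacement equals the area under the velocity-time graph (areas below the axis count negative).
0–5 s: ½(1 + -6)(5) = -12.5 m
5–9 s: ½(-6 + 3)(4) = -6 m
9–15 s: ½(3 + 0)(6) = 9 m
15–18 s: ½(0 + -2)(3) = -3 m
18–21 s: ½(-2 + 9)(3) = 10.5 m
Net displacement = -2 m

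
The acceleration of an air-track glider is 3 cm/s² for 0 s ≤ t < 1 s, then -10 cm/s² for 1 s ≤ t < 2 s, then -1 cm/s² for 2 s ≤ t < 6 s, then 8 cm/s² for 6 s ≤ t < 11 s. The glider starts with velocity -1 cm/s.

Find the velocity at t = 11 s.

28 cm/s

Δv equals the area under the a-t graph; then v = v₀ + Δv.
0–1 s: 3 × 1 = 3 cm/s
1–2 s: -10 × 1 = -10 cm/s
2–6 s: -1 × 4 = -4 cm/s
6–11 s: 8 × 5 = 40 cm/s
Δv = 29 cm/s, so v(11) = -1 + (29) = 28 cm/s.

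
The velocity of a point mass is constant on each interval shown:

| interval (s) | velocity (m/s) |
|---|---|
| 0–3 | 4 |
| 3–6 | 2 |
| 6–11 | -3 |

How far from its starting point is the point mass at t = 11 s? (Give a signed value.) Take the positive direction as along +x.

3 m

Net displacement equals the area under the velocity-time graph (areas below the axis count negative).
0–3 s: 4 × 3 = 12 m
3–6 s: 2 × 3 = 6 m
6–11 s: -3 × 5 = -15 m
Net displacement = 3 m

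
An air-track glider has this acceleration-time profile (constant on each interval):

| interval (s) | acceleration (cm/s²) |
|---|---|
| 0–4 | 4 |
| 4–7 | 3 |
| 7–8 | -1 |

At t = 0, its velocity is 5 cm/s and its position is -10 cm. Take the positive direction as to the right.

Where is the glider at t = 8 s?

On each constant-a segment, Δv = aΔt and Δx = v₀Δt + ½aΔt²; chain segment to segment.
0–4 s: v starts 5 cm/s; Δx = 5·4 + ½·4·4² = 52 cm; v ends 21 cm/s.
4–7 s: v starts 21 cm/s; Δx = 21·3 + ½·3·3² = 76.5 cm; v ends 30 cm/s.
7–8 s: v starts 30 cm/s; Δx = 30·1 + ½·-1·1² = 29.5 cm; v ends 29 cm/s.
x(8) = -10 + Σ Δx = 148 cm.

148 cm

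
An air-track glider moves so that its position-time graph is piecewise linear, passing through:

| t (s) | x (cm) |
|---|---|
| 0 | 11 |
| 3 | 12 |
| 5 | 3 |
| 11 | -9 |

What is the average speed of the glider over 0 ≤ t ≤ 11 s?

Average speed = (total path length)/(elapsed time); on a piecewise-linear x-t graph the path length is Σ|Δx|.
0–3 s: |Δx| = |12 − 11| = 1 cm
3–5 s: |Δx| = |3 − 12| = 9 cm
5–11 s: |Δx| = |-9 − 3| = 12 cm
Total path = 22 cm; average speed = 22/11 = 2 cm/s.

2 cm/s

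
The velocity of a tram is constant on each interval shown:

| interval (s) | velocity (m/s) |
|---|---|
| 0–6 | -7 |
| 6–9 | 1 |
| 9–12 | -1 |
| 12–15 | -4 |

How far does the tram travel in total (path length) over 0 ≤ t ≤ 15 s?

Distance (not displacement) is the total path length: add the absolute areas under v-t.
0–6 s: |-7| × 6 = 42 m
6–9 s: |1| × 3 = 3 m
9–12 s: |-1| × 3 = 3 m
12–15 s: |-4| × 3 = 12 m
Total distance = 60 m

60 m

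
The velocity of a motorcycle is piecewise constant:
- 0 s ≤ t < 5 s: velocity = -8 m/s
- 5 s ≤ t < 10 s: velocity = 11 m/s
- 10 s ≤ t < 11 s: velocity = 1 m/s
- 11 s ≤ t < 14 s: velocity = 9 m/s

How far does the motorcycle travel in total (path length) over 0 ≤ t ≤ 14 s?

123 m

Distance (not displacement) is the total path length: add the absolute areas under v-t.
0–5 s: |-8| × 5 = 40 m
5–10 s: |11| × 5 = 55 m
10–11 s: |1| × 1 = 1 m
11–14 s: |9| × 3 = 27 m
Total distance = 123 m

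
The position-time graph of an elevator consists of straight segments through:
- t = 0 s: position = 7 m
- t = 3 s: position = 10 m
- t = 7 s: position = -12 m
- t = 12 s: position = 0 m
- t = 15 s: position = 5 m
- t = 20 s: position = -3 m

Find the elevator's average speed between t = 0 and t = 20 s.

Average speed = (total path length)/(elapsed time); on a piecewise-linear x-t graph the path length is Σ|Δx|.
0–3 s: |Δx| = |10 − 7| = 3 m
3–7 s: |Δx| = |-12 − 10| = 22 m
7–12 s: |Δx| = |0 − -12| = 12 m
12–15 s: |Δx| = |5 − 0| = 5 m
15–20 s: |Δx| = |-3 − 5| = 8 m
Total path = 50 m; average speed = 50/20 = 2.5 m/s.

2.5 m/s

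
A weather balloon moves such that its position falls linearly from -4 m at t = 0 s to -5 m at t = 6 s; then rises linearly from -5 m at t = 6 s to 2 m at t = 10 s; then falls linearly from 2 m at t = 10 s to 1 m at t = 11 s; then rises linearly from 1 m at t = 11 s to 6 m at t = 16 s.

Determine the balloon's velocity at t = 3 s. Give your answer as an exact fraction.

Velocity is the slope of the x-t graph on 0–6 s: (-5 − -4)/(6 − 0) = -1/6 m/s.

-1/6 m/s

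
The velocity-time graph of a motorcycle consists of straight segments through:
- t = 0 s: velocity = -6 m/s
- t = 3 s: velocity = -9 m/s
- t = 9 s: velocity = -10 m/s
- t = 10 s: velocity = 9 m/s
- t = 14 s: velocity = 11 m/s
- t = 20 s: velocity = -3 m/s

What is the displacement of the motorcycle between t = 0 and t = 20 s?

-16 m

Displacement is the signed area under the v-t curve.
0–3 s: ½(-6 + -9)(3) = -22.5 m
3–9 s: ½(-9 + -10)(6) = -57 m
9–10 s: ½(-10 + 9)(1) = -0.5 m
10–14 s: ½(9 + 11)(4) = 40 m
14–20 s: ½(11 + -3)(6) = 24 m
Net displacement = -16 m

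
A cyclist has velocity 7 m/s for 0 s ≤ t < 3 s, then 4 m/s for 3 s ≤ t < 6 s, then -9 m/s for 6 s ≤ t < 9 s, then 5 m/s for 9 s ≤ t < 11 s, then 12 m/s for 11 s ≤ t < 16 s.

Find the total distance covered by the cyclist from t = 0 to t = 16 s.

Distance (not displacement) is the total path length: add the absolute areas under v-t.
0–3 s: |7| × 3 = 21 m
3–6 s: |4| × 3 = 12 m
6–9 s: |-9| × 3 = 27 m
9–11 s: |5| × 2 = 10 m
11–16 s: |12| × 5 = 60 m
Total distance = 130 m

130 m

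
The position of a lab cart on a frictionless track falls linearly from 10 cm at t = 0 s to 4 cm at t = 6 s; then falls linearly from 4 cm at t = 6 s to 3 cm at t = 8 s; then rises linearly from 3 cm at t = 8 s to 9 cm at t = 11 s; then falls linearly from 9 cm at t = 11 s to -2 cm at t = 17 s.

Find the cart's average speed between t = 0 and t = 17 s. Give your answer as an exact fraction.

Average speed = (total path length)/(elapsed time); on a piecewise-linear x-t graph the path length is Σ|Δx|.
0–6 s: |Δx| = |4 − 10| = 6 cm
6–8 s: |Δx| = |3 − 4| = 1 cm
8–11 s: |Δx| = |9 − 3| = 6 cm
11–17 s: |Δx| = |-2 − 9| = 11 cm
Total path = 24 cm; average speed = 24/17 = 24/17 cm/s.

24/17 cm/s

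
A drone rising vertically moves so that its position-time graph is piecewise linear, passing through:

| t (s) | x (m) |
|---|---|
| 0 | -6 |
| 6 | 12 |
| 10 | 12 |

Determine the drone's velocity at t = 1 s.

3 m/s

Velocity is the slope of the x-t graph on 0–6 s: (12 − -6)/(6 − 0) = 3 m/s.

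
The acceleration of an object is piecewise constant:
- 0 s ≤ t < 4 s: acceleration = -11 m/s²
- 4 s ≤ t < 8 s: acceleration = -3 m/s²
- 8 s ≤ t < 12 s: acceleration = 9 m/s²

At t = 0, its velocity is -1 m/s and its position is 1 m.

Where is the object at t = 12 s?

On each constant-a segment, Δv = aΔt and Δx = v₀Δt + ½aΔt²; chain segment to segment.
0–4 s: v starts -1 m/s; Δx = -1·4 + ½·-11·4² = -92 m; v ends -45 m/s.
4–8 s: v starts -45 m/s; Δx = -45·4 + ½·-3·4² = -204 m; v ends -57 m/s.
8–12 s: v starts -57 m/s; Δx = -57·4 + ½·9·4² = -156 m; v ends -21 m/s.
x(12) = 1 + Σ Δx = -451 m.

-451 m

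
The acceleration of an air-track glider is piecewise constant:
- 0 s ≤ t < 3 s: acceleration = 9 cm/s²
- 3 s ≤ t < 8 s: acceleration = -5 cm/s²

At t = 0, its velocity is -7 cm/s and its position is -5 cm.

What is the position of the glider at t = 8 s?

On each constant-a segment, Δv = aΔt and Δx = v₀Δt + ½aΔt²; chain segment to segment.
0–3 s: v starts -7 cm/s; Δx = -7·3 + ½·9·3² = 19.5 cm; v ends 20 cm/s.
3–8 s: v starts 20 cm/s; Δx = 20·5 + ½·-5·5² = 37.5 cm; v ends -5 cm/s.
x(8) = -5 + Σ Δx = 52 cm.

52 cm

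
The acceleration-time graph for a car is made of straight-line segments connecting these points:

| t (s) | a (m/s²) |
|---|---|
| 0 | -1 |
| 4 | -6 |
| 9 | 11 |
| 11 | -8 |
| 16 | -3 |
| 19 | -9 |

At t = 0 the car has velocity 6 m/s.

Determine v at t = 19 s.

Δv equals the area under the a-t graph; then v = v₀ + Δv.
0–4 s: ½(-1 + -6)(4) = -14 m/s
4–9 s: ½(-6 + 11)(5) = 12.5 m/s
9–11 s: ½(11 + -8)(2) = 3 m/s
11–16 s: ½(-8 + -3)(5) = -27.5 m/s
16–19 s: ½(-3 + -9)(3) = -18 m/s
Δv = -44 m/s, so v(19) = 6 + (-44) = -38 m/s.

-38 m/s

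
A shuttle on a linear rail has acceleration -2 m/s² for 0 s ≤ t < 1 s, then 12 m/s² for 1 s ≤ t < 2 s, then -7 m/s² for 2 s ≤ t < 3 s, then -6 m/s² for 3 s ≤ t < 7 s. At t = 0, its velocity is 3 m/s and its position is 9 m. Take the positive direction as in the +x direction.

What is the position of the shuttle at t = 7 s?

3.5 m

On each constant-a segment, Δv = aΔt and Δx = v₀Δt + ½aΔt²; chain segment to segment.
0–1 s: v starts 3 m/s; Δx = 3·1 + ½·-2·1² = 2 m; v ends 1 m/s.
1–2 s: v starts 1 m/s; Δx = 1·1 + ½·12·1² = 7 m; v ends 13 m/s.
2–3 s: v starts 13 m/s; Δx = 13·1 + ½·-7·1² = 9.5 m; v ends 6 m/s.
3–7 s: v starts 6 m/s; Δx = 6·4 + ½·-6·4² = -24 m; v ends -18 m/s.
x(7) = 9 + Σ Δx = 3.5 m.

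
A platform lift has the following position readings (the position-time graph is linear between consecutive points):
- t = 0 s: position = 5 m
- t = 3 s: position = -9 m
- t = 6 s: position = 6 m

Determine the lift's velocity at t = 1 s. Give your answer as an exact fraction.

-14/3 m/s

Velocity is the slope of the x-t graph on 0–3 s: (-9 − 5)/(3 − 0) = -14/3 m/s.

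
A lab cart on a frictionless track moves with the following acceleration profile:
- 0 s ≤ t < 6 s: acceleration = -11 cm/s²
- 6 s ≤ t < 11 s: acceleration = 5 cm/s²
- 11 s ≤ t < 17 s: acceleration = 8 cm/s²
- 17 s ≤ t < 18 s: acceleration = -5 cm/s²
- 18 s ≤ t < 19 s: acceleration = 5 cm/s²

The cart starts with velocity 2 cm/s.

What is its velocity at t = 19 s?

9 cm/s

Δv equals the area under the a-t graph; then v = v₀ + Δv.
0–6 s: -11 × 6 = -66 cm/s
6–11 s: 5 × 5 = 25 cm/s
11–17 s: 8 × 6 = 48 cm/s
17–18 s: -5 × 1 = -5 cm/s
18–19 s: 5 × 1 = 5 cm/s
Δv = 7 cm/s, so v(19) = 2 + (7) = 9 cm/s.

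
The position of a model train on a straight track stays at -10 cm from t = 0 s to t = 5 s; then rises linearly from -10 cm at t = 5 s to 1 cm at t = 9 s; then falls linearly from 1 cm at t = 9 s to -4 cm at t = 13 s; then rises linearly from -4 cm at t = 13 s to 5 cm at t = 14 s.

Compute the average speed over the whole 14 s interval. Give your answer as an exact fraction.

Average speed = (total path length)/(elapsed time); on a piecewise-linear x-t graph the path length is Σ|Δx|.
0–5 s: |Δx| = |-10 − -10| = 0 cm
5–9 s: |Δx| = |1 − -10| = 11 cm
9–13 s: |Δx| = |-4 − 1| = 5 cm
13–14 s: |Δx| = |5 − -4| = 9 cm
Total path = 25 cm; average speed = 25/14 = 25/14 cm/s.

25/14 cm/s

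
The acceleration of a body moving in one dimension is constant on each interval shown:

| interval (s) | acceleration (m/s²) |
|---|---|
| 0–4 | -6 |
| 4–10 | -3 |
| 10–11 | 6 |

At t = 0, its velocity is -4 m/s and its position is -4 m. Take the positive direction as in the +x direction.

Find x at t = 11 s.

-333 m

On each constant-a segment, Δv = aΔt and Δx = v₀Δt + ½aΔt²; chain segment to segment.
0–4 s: v starts -4 m/s; Δx = -4·4 + ½·-6·4² = -64 m; v ends -28 m/s.
4–10 s: v starts -28 m/s; Δx = -28·6 + ½·-3·6² = -222 m; v ends -46 m/s.
10–11 s: v starts -46 m/s; Δx = -46·1 + ½·6·1² = -43 m; v ends -40 m/s.
x(11) = -4 + Σ Δx = -333 m.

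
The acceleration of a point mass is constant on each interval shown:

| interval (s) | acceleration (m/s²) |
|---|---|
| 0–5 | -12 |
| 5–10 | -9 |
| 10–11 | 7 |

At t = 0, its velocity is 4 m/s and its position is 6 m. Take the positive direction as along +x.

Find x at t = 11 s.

On each constant-a segment, Δv = aΔt and Δx = v₀Δt + ½aΔt²; chain segment to segment.
0–5 s: v starts 4 m/s; Δx = 4·5 + ½·-12·5² = -130 m; v ends -56 m/s.
5–10 s: v starts -56 m/s; Δx = -56·5 + ½·-9·5² = -392.5 m; v ends -101 m/s.
10–11 s: v starts -101 m/s; Δx = -101·1 + ½·7·1² = -97.5 m; v ends -94 m/s.
x(11) = 6 + Σ Δx = -614 m.

-614 m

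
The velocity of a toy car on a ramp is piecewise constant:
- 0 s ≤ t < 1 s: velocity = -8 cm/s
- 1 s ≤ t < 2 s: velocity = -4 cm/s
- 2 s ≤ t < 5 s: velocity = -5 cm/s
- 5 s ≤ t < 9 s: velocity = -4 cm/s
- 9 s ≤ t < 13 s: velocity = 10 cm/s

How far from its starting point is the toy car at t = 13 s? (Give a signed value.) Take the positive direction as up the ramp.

-3 cm

Displacement is the signed area under the v-t curve.
0–1 s: -8 × 1 = -8 cm
1–2 s: -4 × 1 = -4 cm
2–5 s: -5 × 3 = -15 cm
5–9 s: -4 × 4 = -16 cm
9–13 s: 10 × 4 = 40 cm
Net displacement = -3 cm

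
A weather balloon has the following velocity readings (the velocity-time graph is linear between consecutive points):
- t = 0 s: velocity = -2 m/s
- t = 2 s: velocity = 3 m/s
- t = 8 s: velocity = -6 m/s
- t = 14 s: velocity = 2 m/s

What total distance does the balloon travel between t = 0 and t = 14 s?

Distance (not displacement) is the total path length: add the absolute areas under v-t.
0–2 s: v = 0 at t = 0.8 s; triangle areas 0.8 + 1.8 = 2.6 m
2–8 s: v = 0 at t = 4 s; triangle areas 3 + 12 = 15 m
8–14 s: v = 0 at t = 12.5 s; triangle areas 13.5 + 1.5 = 15 m
Total distance = 32.6 m

32.6 m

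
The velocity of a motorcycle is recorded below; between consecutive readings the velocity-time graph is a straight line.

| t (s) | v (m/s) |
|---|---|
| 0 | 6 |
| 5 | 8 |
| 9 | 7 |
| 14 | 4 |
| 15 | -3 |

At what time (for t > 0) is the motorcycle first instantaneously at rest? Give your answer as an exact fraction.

t = 102/7 s

v changes sign on 14–15 s (from 4 to -3); the graph is linear there, so v = 0 at t = 14 + (-4)·(15 − 14)/(-3 − 4) = 102/7 s.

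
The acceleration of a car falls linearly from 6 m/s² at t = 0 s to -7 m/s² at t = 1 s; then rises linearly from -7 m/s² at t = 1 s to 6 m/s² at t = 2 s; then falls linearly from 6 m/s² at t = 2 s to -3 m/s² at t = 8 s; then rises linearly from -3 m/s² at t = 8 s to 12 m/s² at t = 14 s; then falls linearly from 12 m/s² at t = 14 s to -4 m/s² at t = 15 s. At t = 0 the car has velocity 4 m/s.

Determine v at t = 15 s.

Δv equals the area under the a-t graph; then v = v₀ + Δv.
0–1 s: ½(6 + -7)(1) = -0.5 m/s
1–2 s: ½(-7 + 6)(1) = -0.5 m/s
2–8 s: ½(6 + -3)(6) = 9 m/s
8–14 s: ½(-3 + 12)(6) = 27 m/s
14–15 s: ½(12 + -4)(1) = 4 m/s
Δv = 39 m/s, so v(15) = 4 + (39) = 43 m/s.

43 m/s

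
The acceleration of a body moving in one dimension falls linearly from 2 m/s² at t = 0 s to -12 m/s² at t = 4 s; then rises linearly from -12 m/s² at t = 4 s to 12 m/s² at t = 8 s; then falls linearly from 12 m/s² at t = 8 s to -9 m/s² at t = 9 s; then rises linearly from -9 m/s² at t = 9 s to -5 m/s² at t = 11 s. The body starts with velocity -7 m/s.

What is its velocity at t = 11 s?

-39.5 m/s

Δv equals the area under the a-t graph; then v = v₀ + Δv.
0–4 s: ½(2 + -12)(4) = -20 m/s
4–8 s: ½(-12 + 12)(4) = 0 m/s
8–9 s: ½(12 + -9)(1) = 1.5 m/s
9–11 s: ½(-9 + -5)(2) = -14 m/s
Δv = -32.5 m/s, so v(11) = -7 + (-32.5) = -39.5 m/s.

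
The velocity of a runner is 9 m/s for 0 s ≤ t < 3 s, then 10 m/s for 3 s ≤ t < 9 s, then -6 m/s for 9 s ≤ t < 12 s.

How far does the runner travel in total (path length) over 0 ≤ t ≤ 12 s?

Total distance travelled is ∫|v| dt — sum the magnitudes of each area piece.
0–3 s: |9| × 3 = 27 m
3–9 s: |10| × 6 = 60 m
9–12 s: |-6| × 3 = 18 m
Total distance = 105 m

105 m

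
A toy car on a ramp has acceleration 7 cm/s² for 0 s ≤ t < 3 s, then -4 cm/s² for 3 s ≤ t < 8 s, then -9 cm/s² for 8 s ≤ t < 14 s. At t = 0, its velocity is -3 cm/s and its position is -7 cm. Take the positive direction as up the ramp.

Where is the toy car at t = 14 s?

-118.5 cm

On each constant-a segment, Δv = aΔt and Δx = v₀Δt + ½aΔt²; chain segment to segment.
0–3 s: v starts -3 cm/s; Δx = -3·3 + ½·7·3² = 22.5 cm; v ends 18 cm/s.
3–8 s: v starts 18 cm/s; Δx = 18·5 + ½·-4·5² = 40 cm; v ends -2 cm/s.
8–14 s: v starts -2 cm/s; Δx = -2·6 + ½·-9·6² = -174 cm; v ends -56 cm/s.
x(14) = -7 + Σ Δx = -118.5 cm.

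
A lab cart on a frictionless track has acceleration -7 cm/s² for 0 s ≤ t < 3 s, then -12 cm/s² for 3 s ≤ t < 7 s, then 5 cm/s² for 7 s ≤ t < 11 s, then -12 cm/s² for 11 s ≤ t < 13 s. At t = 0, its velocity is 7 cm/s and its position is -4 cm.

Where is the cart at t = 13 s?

On each constant-a segment, Δv = aΔt and Δx = v₀Δt + ½aΔt²; chain segment to segment.
0–3 s: v starts 7 cm/s; Δx = 7·3 + ½·-7·3² = -10.5 cm; v ends -14 cm/s.
3–7 s: v starts -14 cm/s; Δx = -14·4 + ½·-12·4² = -152 cm; v ends -62 cm/s.
7–11 s: v starts -62 cm/s; Δx = -62·4 + ½·5·4² = -208 cm; v ends -42 cm/s.
11–13 s: v starts -42 cm/s; Δx = -42·2 + ½·-12·2² = -108 cm; v ends -66 cm/s.
x(13) = -4 + Σ Δx = -482.5 cm.

-482.5 cm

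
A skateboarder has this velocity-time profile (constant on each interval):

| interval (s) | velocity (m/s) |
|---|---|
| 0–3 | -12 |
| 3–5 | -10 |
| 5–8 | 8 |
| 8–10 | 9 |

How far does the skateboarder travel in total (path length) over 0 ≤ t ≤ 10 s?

98 m

Total distance travelled is ∫|v| dt — sum the magnitudes of each area piece.
0–3 s: |-12| × 3 = 36 m
3–5 s: |-10| × 2 = 20 m
5–8 s: |8| × 3 = 24 m
8–10 s: |9| × 2 = 18 m
Total distance = 98 m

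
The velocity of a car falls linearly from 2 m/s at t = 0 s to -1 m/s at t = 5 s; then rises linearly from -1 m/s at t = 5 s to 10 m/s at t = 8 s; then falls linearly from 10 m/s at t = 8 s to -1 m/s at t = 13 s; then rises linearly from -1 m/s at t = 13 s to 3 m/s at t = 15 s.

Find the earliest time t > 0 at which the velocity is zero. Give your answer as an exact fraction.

v changes sign on 0–5 s (from 2 to -1); the graph is linear there, so v = 0 at t = 0 + (-2)·(5 − 0)/(-1 − 2) = 10/3 s.

t = 10/3 s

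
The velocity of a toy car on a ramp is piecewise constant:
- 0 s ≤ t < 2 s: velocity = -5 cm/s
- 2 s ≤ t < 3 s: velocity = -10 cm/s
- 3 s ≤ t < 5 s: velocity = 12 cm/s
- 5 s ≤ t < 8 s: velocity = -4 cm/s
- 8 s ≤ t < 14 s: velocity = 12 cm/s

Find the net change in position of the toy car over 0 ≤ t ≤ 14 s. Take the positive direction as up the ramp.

Displacement is the signed area under the v-t curve.
0–2 s: -5 × 2 = -10 cm
2–3 s: -10 × 1 = -10 cm
3–5 s: 12 × 2 = 24 cm
5–8 s: -4 × 3 = -12 cm
8–14 s: 12 × 6 = 72 cm
Net displacement = 64 cm

64 cm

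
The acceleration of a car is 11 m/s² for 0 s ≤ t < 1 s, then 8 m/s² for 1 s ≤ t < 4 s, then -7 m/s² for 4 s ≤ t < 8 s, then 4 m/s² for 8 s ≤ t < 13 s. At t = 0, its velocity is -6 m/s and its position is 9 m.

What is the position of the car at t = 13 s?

174.5 m

On each constant-a segment, Δv = aΔt and Δx = v₀Δt + ½aΔt²; chain segment to segment.
0–1 s: v starts -6 m/s; Δx = -6·1 + ½·11·1² = -0.5 m; v ends 5 m/s.
1–4 s: v starts 5 m/s; Δx = 5·3 + ½·8·3² = 51 m; v ends 29 m/s.
4–8 s: v starts 29 m/s; Δx = 29·4 + ½·-7·4² = 60 m; v ends 1 m/s.
8–13 s: v starts 1 m/s; Δx = 1·5 + ½·4·5² = 55 m; v ends 21 m/s.
x(13) = 9 + Σ Δx = 174.5 m.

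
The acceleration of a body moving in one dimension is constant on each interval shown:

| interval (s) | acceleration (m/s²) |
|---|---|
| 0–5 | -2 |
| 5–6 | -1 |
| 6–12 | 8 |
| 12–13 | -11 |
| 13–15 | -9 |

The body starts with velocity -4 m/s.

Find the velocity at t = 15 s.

4 m/s

Δv equals the area under the a-t graph; then v = v₀ + Δv.
0–5 s: -2 × 5 = -10 m/s
5–6 s: -1 × 1 = -1 m/s
6–12 s: 8 × 6 = 48 m/s
12–13 s: -11 × 1 = -11 m/s
13–15 s: -9 × 2 = -18 m/s
Δv = 8 m/s, so v(15) = -4 + (8) = 4 m/s.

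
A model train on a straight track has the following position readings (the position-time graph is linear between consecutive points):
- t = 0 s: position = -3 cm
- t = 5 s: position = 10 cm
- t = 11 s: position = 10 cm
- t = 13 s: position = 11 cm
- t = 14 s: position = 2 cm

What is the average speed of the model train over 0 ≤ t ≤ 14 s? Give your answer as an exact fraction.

Average speed = (total path length)/(elapsed time); on a piecewise-linear x-t graph the path length is Σ|Δx|.
0–5 s: |Δx| = |10 − -3| = 13 cm
5–11 s: |Δx| = |10 − 10| = 0 cm
11–13 s: |Δx| = |11 − 10| = 1 cm
13–14 s: |Δx| = |2 − 11| = 9 cm
Total path = 23 cm; average speed = 23/14 = 23/14 cm/s.

23/14 cm/s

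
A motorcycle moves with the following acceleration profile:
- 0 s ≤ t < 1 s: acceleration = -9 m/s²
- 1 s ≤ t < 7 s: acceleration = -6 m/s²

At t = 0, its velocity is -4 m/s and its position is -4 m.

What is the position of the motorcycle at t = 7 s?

-198.5 m

On each constant-a segment, Δv = aΔt and Δx = v₀Δt + ½aΔt²; chain segment to segment.
0–1 s: v starts -4 m/s; Δx = -4·1 + ½·-9·1² = -8.5 m; v ends -13 m/s.
1–7 s: v starts -13 m/s; Δx = -13·6 + ½·-6·6² = -186 m; v ends -49 m/s.
x(7) = -4 + Σ Δx = -198.5 m.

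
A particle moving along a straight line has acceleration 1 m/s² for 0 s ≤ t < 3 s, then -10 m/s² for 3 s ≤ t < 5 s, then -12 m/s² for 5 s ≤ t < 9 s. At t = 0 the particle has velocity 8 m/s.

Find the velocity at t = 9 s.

Δv equals the area under the a-t graph; then v = v₀ + Δv.
0–3 s: 1 × 3 = 3 m/s
3–5 s: -10 × 2 = -20 m/s
5–9 s: -12 × 4 = -48 m/s
Δv = -65 m/s, so v(9) = 8 + (-65) = -57 m/s.

-57 m/s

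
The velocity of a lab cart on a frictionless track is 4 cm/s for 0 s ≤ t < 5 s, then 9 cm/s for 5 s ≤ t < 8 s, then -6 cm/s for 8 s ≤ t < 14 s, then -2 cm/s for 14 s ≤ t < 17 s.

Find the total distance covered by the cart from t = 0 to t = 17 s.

Distance (not displacement) is the total path length: add the absolute areas under v-t.
0–5 s: |4| × 5 = 20 cm
5–8 s: |9| × 3 = 27 cm
8–14 s: |-6| × 6 = 36 cm
14–17 s: |-2| × 3 = 6 cm
Total distance = 89 cm

89 cm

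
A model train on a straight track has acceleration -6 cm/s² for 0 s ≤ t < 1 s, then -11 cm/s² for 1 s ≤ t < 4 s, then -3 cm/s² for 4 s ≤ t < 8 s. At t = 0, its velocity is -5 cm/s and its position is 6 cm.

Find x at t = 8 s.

-284.5 cm

On each constant-a segment, Δv = aΔt and Δx = v₀Δt + ½aΔt²; chain segment to segment.
0–1 s: v starts -5 cm/s; Δx = -5·1 + ½·-6·1² = -8 cm; v ends -11 cm/s.
1–4 s: v starts -11 cm/s; Δx = -11·3 + ½·-11·3² = -82.5 cm; v ends -44 cm/s.
4–8 s: v starts -44 cm/s; Δx = -44·4 + ½·-3·4² = -200 cm; v ends -56 cm/s.
x(8) = 6 + Σ Δx = -284.5 cm.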